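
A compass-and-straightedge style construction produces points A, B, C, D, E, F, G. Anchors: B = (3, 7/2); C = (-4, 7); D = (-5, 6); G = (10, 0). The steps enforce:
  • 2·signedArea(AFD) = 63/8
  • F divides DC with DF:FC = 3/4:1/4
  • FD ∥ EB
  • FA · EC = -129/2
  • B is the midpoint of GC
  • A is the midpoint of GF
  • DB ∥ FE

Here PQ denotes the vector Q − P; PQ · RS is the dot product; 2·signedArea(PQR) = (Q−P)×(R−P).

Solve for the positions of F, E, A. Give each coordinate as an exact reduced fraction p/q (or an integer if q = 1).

A = (23/8, 27/8)
E = (15/4, 17/4)
F = (-17/4, 27/4)

1. F_x = -17/4  [F divides DC with DF:FC = 3/4:1/4]
2. F_y = 27/4  [F divides DC with DF:FC = 3/4:1/4]
   → F = (-17/4, 27/4)
3. E_x = 15/4  [FD ∥ EB ∩ DB ∥ FE]
4. E_y = 17/4  [FD ∥ EB ∩ DB ∥ FE]
   → E = (15/4, 17/4)
5. A_x = 23/8  [A is the midpoint of GF]
6. A_y = 27/8  [A is the midpoint of GF]
   → A = (23/8, 27/8)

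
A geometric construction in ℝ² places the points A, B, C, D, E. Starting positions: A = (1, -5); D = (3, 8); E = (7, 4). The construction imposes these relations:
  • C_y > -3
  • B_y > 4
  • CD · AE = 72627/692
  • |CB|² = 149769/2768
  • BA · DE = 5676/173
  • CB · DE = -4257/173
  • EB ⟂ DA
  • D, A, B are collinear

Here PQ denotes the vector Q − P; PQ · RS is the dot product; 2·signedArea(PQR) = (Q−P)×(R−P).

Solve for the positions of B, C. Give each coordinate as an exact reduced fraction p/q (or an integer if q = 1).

1. B_x = 431/173  [D, A, B are collinear ∩ EB ⟂ DA]
2. B_y = 812/173  [D, A, B are collinear ∩ EB ⟂ DA]
   → B = (431/173, 812/173)
3. C_x = 475/346  [CB · DE = -4257/173 ∩ CD · AE = 72627/692]
4. C_y = -1783/692  [CB · DE = -4257/173 ∩ CD · AE = 72627/692]
   → C = (475/346, -1783/692)

B = (431/173, 812/173)
C = (475/346, -1783/692)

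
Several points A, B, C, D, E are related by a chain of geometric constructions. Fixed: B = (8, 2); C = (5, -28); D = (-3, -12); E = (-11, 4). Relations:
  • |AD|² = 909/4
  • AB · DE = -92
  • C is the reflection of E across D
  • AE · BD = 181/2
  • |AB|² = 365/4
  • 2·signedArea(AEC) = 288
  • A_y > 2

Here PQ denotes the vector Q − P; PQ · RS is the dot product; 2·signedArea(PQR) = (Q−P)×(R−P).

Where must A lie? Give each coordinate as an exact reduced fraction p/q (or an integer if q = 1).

A = (-3/2, 3)

1. A_x = -3/2  [2·signedArea(AEC) = 288 ∩ AE · BD = 181/2]
2. A_y = 3  [2·signedArea(AEC) = 288 ∩ AE · BD = 181/2]
   → A = (-3/2, 3)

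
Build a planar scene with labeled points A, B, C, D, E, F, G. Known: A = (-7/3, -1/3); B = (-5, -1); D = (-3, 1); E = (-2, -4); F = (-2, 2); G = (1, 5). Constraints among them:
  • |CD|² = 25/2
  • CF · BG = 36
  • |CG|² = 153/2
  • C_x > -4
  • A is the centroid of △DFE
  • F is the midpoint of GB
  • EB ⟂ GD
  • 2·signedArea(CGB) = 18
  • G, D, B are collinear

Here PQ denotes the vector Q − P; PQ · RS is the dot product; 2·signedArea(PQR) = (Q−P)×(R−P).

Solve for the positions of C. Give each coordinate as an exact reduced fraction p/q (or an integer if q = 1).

C = (-7/2, -5/2)

1. C_x = -7/2  [2·signedArea(CGB) = 18 ∩ CF · BG = 36]
2. C_y = -5/2  [2·signedArea(CGB) = 18 ∩ CF · BG = 36]
   → C = (-7/2, -5/2)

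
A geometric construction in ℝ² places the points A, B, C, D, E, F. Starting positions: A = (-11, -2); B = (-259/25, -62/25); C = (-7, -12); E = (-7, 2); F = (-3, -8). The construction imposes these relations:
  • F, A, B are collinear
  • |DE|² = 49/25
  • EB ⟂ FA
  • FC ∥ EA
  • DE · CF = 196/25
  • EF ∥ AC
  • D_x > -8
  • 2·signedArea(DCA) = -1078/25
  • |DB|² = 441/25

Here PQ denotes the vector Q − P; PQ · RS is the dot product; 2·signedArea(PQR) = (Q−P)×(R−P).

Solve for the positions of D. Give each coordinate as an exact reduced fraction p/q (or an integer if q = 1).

1. D_x = -196/25  [2·signedArea(DCA) = -1078/25 ∩ DE · CF = 196/25]
2. D_y = 22/25  [2·signedArea(DCA) = -1078/25 ∩ DE · CF = 196/25]
   → D = (-196/25, 22/25)

D = (-196/25, 22/25)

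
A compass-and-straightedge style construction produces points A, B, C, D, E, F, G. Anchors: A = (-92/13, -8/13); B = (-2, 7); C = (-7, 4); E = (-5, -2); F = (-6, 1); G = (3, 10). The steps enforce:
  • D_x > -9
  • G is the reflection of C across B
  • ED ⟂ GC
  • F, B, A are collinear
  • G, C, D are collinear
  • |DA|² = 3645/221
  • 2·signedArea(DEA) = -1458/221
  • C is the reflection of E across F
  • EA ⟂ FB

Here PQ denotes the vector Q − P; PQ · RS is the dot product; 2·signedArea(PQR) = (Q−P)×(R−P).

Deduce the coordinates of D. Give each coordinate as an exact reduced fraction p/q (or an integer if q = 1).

1. D_x = -139/17  [G, C, D are collinear ∩ ED ⟂ GC]
2. D_y = 56/17  [G, C, D are collinear ∩ ED ⟂ GC]
   → D = (-139/17, 56/17)

D = (-139/17, 56/17)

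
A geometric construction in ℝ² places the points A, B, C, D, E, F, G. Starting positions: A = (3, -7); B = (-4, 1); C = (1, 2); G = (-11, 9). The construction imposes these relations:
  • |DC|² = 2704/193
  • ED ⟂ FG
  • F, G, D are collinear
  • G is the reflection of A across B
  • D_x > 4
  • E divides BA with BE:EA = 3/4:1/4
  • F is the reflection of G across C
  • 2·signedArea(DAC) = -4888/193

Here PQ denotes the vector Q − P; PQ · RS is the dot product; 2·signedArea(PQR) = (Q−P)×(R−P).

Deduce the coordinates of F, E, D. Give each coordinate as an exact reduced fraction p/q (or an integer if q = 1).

D = (817/193, 22/193)
E = (5/4, -5)
F = (13, -5)

1. F_x = 13  [F is the reflection of G across C]
2. F_y = -5  [F is the reflection of G across C]
   → F = (13, -5)
3. E_x = 5/4  [E divides BA with BE:EA = 3/4:1/4]
4. E_y = -5  [E divides BA with BE:EA = 3/4:1/4]
   → E = (5/4, -5)
5. D_x = 817/193  [F, G, D are collinear ∩ ED ⟂ FG]
6. D_y = 22/193  [F, G, D are collinear ∩ ED ⟂ FG]
   → D = (817/193, 22/193)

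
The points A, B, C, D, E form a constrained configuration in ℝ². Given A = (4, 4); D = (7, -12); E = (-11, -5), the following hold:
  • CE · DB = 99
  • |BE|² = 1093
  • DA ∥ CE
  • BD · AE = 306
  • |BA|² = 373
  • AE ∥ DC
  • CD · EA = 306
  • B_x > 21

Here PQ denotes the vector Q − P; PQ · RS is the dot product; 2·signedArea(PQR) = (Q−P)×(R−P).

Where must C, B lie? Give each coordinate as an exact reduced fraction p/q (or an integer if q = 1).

1. C_x = -8  [DA ∥ CE ∩ AE ∥ DC]
2. C_y = -21  [DA ∥ CE ∩ AE ∥ DC]
   → C = (-8, -21)
3. B_x = 22  [BD · AE = 306 ∩ CE · DB = 99]
4. B_y = -3  [BD · AE = 306 ∩ CE · DB = 99]
   → B = (22, -3)

B = (22, -3)
C = (-8, -21)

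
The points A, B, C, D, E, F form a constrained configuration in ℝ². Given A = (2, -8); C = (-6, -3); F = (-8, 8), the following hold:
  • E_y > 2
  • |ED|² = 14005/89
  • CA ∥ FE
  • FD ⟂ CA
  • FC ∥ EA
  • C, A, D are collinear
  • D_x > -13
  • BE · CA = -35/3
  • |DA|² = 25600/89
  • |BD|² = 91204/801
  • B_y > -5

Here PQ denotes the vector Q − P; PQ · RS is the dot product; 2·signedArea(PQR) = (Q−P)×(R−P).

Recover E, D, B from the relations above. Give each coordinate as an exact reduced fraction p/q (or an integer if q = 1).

1. E_x = 0  [FC ∥ EA ∩ CA ∥ FE]
2. E_y = 3  [FC ∥ EA ∩ CA ∥ FE]
   → E = (0, 3)
3. D_x = -1102/89  [C, A, D are collinear ∩ FD ⟂ CA]
4. D_y = 88/89  [C, A, D are collinear ∩ FD ⟂ CA]
   → D = (-1102/89, 88/89)
5. B_x = -10/3  [line -8·x + 5·y + -10/3 = 0 ∩ |BD|² = 91204/801]
6. B_y = -14/3  [line -8·x + 5·y + -10/3 = 0 ∩ |BD|² = 91204/801]
   → B = (-10/3, -14/3)

B = (-10/3, -14/3)
D = (-1102/89, 88/89)
E = (0, 3)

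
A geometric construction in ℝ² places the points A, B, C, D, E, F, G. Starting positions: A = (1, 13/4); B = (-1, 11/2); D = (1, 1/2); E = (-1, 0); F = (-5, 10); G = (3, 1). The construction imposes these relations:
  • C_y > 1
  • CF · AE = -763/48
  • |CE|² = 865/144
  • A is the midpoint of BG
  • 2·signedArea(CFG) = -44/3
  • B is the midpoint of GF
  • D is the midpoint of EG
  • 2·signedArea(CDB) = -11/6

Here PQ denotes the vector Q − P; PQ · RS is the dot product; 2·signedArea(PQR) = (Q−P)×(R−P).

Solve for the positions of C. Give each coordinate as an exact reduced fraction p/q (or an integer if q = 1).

1. C_x = 1  [2·signedArea(CFG) = -44/3 ∩ CF · AE = -763/48]
2. C_y = 17/12  [2·signedArea(CFG) = -44/3 ∩ CF · AE = -763/48]
   → C = (1, 17/12)

C = (1, 17/12)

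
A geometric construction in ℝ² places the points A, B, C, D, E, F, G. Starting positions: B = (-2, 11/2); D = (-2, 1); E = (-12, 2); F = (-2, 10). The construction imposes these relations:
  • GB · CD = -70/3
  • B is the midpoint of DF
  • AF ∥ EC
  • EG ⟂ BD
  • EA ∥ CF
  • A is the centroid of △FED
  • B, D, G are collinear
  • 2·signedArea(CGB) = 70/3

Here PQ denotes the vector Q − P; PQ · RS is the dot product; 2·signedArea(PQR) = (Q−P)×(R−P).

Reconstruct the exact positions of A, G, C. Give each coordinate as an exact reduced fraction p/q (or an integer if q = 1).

A = (-16/3, 13/3)
C = (-26/3, 23/3)
G = (-2, 2)

1. A_x = -16/3  [A is the centroid of △FED]
2. A_y = 13/3  [A is the centroid of △FED]
   → A = (-16/3, 13/3)
3. G_x = -2  [B, D, G are collinear ∩ EG ⟂ BD]
4. G_y = 2  [B, D, G are collinear ∩ EG ⟂ BD]
   → G = (-2, 2)
5. C_x = -26/3  [EA ∥ CF ∩ AF ∥ EC]
6. C_y = 23/3  [EA ∥ CF ∩ AF ∥ EC]
   → C = (-26/3, 23/3)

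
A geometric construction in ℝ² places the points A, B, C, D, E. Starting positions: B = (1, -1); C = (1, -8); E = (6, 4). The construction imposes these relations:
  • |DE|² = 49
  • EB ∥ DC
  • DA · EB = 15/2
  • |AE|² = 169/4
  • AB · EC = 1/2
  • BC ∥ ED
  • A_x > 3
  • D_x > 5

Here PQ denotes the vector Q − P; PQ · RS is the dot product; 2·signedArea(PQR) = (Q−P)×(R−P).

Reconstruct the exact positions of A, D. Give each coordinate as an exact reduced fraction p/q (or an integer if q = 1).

A = (7/2, -2)
D = (6, -3)

1. A_x = 7/2  [line 5·x + 12·y + 13/2 = 0 ∩ |AE|² = 169/4]
2. A_y = -2  [line 5·x + 12·y + 13/2 = 0 ∩ |AE|² = 169/4]
   → A = (7/2, -2)
3. D_x = 6  [EB ∥ DC ∩ BC ∥ ED]
4. D_y = -3  [EB ∥ DC ∩ BC ∥ ED]
   → D = (6, -3)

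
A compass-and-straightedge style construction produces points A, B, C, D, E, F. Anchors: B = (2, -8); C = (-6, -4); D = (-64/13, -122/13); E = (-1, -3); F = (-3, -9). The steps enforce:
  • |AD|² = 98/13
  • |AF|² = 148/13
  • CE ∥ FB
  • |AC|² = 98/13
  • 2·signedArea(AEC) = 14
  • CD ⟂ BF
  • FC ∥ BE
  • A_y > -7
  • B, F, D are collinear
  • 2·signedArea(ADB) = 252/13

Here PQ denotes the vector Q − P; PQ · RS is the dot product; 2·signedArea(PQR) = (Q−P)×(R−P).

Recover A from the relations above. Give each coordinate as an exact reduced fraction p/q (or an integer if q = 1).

1. A_x = -71/13  [line 1·x + -5·y + -28 = 0 ∩ |AC|² = 98/13]
2. A_y = -87/13  [line 1·x + -5·y + -28 = 0 ∩ |AC|² = 98/13]
   → A = (-71/13, -87/13)

A = (-71/13, -87/13)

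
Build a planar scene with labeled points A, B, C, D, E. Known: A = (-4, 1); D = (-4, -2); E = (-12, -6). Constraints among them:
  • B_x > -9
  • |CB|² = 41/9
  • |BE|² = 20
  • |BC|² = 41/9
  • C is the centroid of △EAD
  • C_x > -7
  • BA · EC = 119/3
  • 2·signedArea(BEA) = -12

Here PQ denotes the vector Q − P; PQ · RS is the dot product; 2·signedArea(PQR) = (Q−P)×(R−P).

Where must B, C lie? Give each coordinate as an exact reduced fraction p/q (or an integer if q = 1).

1. B_x = -8  [line -7·x + 8·y + -24 = 0 ∩ |BE|² = 20]
2. B_y = -4  [line -7·x + 8·y + -24 = 0 ∩ |BE|² = 20]
   → B = (-8, -4)
3. C_x = -20/3  [BA · EC = 119/3 ∩ C is the centroid of △EAD]
4. C_y = -7/3  [BA · EC = 119/3 ∩ C is the centroid of △EAD]
   → C = (-20/3, -7/3)

B = (-8, -4)
C = (-20/3, -7/3)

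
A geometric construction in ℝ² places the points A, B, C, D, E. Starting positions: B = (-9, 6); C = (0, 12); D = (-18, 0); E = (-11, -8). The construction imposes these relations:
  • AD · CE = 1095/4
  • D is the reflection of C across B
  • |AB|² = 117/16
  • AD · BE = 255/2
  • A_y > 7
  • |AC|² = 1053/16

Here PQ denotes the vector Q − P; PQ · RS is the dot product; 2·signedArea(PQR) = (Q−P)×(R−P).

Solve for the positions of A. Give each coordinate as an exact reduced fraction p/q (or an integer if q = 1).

A = (-27/4, 15/2)

1. A_x = -27/4  [AD · CE = 1095/4 ∩ AD · BE = 255/2]
2. A_y = 15/2  [AD · CE = 1095/4 ∩ AD · BE = 255/2]
   → A = (-27/4, 15/2)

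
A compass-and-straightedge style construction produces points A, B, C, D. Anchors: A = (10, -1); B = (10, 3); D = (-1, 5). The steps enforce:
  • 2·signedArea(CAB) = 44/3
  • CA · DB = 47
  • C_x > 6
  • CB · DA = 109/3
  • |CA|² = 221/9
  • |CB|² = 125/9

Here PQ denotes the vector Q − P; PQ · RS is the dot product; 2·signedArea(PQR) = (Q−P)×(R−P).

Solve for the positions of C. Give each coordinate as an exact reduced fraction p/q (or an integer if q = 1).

1. C_x = 19/3  [2·signedArea(CAB) = 44/3 ∩ CB · DA = 109/3]
2. C_y = 7/3  [2·signedArea(CAB) = 44/3 ∩ CB · DA = 109/3]
   → C = (19/3, 7/3)

C = (19/3, 7/3)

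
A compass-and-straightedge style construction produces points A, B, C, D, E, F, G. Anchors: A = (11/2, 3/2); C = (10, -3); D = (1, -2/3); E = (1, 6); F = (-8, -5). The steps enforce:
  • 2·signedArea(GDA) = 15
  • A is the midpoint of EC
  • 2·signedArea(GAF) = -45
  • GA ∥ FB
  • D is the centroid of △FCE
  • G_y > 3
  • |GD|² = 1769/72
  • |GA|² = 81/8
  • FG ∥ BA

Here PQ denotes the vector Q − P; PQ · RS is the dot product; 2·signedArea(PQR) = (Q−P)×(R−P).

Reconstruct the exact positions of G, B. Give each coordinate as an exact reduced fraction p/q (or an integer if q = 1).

B = (-23/4, -29/4)
G = (13/4, 15/4)

1. G_x = 13/4  [line 13/2·x + -27/2·y + 59/2 = 0 ∩ |GD|² = 1769/72]
2. G_y = 15/4  [line 13/2·x + -27/2·y + 59/2 = 0 ∩ |GD|² = 1769/72]
   → G = (13/4, 15/4)
3. B_x = -23/4  [FG ∥ BA ∩ GA ∥ FB]
4. B_y = -29/4  [FG ∥ BA ∩ GA ∥ FB]
   → B = (-23/4, -29/4)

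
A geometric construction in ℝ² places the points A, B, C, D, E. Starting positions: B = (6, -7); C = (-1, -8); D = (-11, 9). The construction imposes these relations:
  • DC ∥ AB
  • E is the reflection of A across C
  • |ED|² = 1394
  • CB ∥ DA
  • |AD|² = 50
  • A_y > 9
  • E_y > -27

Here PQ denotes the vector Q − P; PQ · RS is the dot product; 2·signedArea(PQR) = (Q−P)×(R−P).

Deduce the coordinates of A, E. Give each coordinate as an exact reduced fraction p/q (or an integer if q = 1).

A = (-4, 10)
E = (2, -26)

1. A_x = -4  [DC ∥ AB ∩ CB ∥ DA]
2. A_y = 10  [DC ∥ AB ∩ CB ∥ DA]
   → A = (-4, 10)
3. E_x = 2  [E is the reflection of A across C]
4. E_y = -26  [E is the reflection of A across C]
   → E = (2, -26)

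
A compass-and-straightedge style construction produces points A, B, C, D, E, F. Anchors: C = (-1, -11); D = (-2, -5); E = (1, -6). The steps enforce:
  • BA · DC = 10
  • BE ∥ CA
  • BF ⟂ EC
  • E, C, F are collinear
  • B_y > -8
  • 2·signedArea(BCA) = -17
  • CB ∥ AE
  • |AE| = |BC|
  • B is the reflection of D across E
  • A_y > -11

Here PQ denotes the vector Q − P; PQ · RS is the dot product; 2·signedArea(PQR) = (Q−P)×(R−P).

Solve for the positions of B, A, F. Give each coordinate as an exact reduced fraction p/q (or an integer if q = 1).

A = (-4, -10)
B = (4, -7)
F = (31/29, -169/29)

1. B_x = 4  [B is the reflection of D across E]
2. B_y = -7  [B is the reflection of D across E]
   → B = (4, -7)
3. A_x = -4  [CB ∥ AE ∩ BE ∥ CA]
4. A_y = -10  [CB ∥ AE ∩ BE ∥ CA]
   → A = (-4, -10)
5. F_x = 31/29  [E, C, F are collinear ∩ BF ⟂ EC]
6. F_y = -169/29  [E, C, F are collinear ∩ BF ⟂ EC]
   → F = (31/29, -169/29)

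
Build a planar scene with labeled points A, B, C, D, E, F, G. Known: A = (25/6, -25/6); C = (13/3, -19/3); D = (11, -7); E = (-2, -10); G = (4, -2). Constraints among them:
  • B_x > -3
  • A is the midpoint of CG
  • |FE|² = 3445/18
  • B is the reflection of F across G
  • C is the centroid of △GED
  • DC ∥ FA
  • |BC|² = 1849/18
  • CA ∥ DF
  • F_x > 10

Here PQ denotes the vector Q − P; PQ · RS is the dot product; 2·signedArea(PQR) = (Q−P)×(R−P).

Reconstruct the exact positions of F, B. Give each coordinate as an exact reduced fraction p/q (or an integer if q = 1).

B = (-17/6, 5/6)
F = (65/6, -29/6)

1. F_x = 65/6  [DC ∥ FA ∩ CA ∥ DF]
2. F_y = -29/6  [DC ∥ FA ∩ CA ∥ DF]
   → F = (65/6, -29/6)
3. B_x = -17/6  [B is the reflection of F across G]
4. B_y = 5/6  [B is the reflection of F across G]
   → B = (-17/6, 5/6)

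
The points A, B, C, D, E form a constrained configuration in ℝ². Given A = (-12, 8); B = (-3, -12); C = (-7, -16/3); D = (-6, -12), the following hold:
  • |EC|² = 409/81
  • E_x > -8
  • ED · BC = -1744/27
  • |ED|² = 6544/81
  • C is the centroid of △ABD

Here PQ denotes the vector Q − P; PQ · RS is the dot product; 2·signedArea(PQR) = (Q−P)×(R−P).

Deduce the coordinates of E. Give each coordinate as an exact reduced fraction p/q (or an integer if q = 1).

1. E_x = -22/3  [line 4·x + -20/3·y + 232/27 = 0 ∩ |EC|² = 409/81]
2. E_y = -28/9  [line 4·x + -20/3·y + 232/27 = 0 ∩ |EC|² = 409/81]
   → E = (-22/3, -28/9)

E = (-22/3, -28/9)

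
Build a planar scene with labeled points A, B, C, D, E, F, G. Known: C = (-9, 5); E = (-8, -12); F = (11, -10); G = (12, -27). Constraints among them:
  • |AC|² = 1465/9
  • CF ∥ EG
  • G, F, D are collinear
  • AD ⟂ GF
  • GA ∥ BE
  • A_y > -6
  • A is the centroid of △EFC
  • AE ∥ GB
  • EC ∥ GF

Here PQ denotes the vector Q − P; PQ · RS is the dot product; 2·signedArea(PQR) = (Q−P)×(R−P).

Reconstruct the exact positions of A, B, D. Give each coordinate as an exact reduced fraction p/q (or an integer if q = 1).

1. A_x = -2  [A is the centroid of △EFC]
2. A_y = -17/3  [A is the centroid of △EFC]
   → A = (-2, -17/3)
3. B_x = 6  [GA ∥ BE ∩ AE ∥ GB]
4. B_y = -100/3  [GA ∥ BE ∩ AE ∥ GB]
   → B = (6, -100/3)
5. D_x = 931/87  [G, F, D are collinear ∩ AD ⟂ GF]
6. D_y = -428/87  [G, F, D are collinear ∩ AD ⟂ GF]
   → D = (931/87, -428/87)

A = (-2, -17/3)
B = (6, -100/3)
D = (931/87, -428/87)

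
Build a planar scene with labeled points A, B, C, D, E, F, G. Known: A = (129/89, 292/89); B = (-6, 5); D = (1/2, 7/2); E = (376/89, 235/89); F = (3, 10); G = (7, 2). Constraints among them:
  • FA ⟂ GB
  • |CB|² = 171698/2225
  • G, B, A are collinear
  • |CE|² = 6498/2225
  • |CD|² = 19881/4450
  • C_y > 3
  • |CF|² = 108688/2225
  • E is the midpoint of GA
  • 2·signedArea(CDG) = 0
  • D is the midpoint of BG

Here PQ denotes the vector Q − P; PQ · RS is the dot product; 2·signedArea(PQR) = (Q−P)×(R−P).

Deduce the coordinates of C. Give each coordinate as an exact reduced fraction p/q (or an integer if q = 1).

1. C_x = 1139/445  [line 3/2·x + 13/2·y + -47/2 = 0 ∩ |CE|² = 6498/2225]
2. C_y = 1346/445  [line 3/2·x + 13/2·y + -47/2 = 0 ∩ |CE|² = 6498/2225]
   → C = (1139/445, 1346/445)

C = (1139/445, 1346/445)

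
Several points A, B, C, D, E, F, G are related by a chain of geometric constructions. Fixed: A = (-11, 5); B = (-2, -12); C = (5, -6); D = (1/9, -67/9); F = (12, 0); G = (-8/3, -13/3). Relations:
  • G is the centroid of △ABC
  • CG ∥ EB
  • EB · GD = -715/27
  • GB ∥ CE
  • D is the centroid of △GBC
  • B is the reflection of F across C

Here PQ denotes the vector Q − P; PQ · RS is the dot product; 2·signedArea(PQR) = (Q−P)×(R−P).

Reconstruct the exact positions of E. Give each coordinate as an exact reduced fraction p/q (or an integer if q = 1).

E = (17/3, -41/3)

1. E_x = 17/3  [CG ∥ EB ∩ GB ∥ CE]
2. E_y = -41/3  [CG ∥ EB ∩ GB ∥ CE]
   → E = (17/3, -41/3)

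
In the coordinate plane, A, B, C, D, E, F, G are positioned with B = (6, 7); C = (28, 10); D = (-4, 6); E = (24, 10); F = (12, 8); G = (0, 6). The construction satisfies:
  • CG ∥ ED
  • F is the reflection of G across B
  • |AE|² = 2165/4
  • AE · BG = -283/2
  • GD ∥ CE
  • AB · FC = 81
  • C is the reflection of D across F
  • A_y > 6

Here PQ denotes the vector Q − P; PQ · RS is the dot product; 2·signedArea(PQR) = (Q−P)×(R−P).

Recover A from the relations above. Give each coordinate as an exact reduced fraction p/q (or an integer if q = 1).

1. A_x = 1  [AE · BG = -283/2 ∩ AB · FC = 81]
2. A_y = 13/2  [AE · BG = -283/2 ∩ AB · FC = 81]
   → A = (1, 13/2)

A = (1, 13/2)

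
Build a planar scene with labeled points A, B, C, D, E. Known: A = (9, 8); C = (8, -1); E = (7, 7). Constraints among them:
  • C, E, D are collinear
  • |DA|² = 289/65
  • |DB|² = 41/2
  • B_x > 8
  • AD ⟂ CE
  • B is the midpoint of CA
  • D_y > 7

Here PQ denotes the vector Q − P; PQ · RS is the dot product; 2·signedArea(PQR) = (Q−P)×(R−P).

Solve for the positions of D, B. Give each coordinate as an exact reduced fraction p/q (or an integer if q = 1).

B = (17/2, 7/2)
D = (449/65, 503/65)

1. D_x = 449/65  [C, E, D are collinear ∩ AD ⟂ CE]
2. D_y = 503/65  [C, E, D are collinear ∩ AD ⟂ CE]
   → D = (449/65, 503/65)
3. B_x = 17/2  [B is the midpoint of CA]
4. B_y = 7/2  [B is the midpoint of CA]
   → B = (17/2, 7/2)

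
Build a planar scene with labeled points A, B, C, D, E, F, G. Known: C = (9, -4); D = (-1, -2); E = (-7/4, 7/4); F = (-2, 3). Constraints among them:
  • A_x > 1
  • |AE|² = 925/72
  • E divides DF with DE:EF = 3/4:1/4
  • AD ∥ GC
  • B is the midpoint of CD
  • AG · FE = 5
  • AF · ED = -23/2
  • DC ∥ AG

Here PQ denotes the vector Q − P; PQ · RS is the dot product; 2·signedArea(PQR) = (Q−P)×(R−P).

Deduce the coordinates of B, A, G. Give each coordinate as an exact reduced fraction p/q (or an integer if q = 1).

1. B_x = 4  [B is the midpoint of CD]
2. B_y = -3  [B is the midpoint of CD]
   → B = (4, -3)
3. A_x = 5/3  [line -3/4·x + 15/4·y + -5/4 = 0 ∩ |AE|² = 925/72]
4. A_y = 2/3  [line -3/4·x + 15/4·y + -5/4 = 0 ∩ |AE|² = 925/72]
   → A = (5/3, 2/3)
5. G_x = 35/3  [AG · FE = 5 ∩ AD ∥ GC]
6. G_y = -4/3  [AG · FE = 5 ∩ AD ∥ GC]
   → G = (35/3, -4/3)

A = (5/3, 2/3)
B = (4, -3)
G = (35/3, -4/3)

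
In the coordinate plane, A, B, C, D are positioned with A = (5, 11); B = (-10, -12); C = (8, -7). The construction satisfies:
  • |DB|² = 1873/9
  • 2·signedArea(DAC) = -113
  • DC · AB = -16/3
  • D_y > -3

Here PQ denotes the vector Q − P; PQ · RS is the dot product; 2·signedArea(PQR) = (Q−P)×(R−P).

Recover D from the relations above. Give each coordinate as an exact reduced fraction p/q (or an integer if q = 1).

D = (1, -8/3)

1. D_x = 1  [DC · AB = -16/3 ∩ 2·signedArea(DAC) = -113]
2. D_y = -8/3  [DC · AB = -16/3 ∩ 2·signedArea(DAC) = -113]
   → D = (1, -8/3)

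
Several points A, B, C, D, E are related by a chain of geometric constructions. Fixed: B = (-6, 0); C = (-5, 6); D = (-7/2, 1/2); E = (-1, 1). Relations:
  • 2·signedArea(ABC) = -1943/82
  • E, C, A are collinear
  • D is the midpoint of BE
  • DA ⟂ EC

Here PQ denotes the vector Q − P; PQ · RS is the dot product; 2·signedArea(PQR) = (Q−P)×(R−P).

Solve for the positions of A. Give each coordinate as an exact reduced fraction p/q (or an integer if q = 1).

A = (-71/41, 157/82)

1. A_x = -71/41  [E, C, A are collinear ∩ DA ⟂ EC]
2. A_y = 157/82  [E, C, A are collinear ∩ DA ⟂ EC]
   → A = (-71/41, 157/82)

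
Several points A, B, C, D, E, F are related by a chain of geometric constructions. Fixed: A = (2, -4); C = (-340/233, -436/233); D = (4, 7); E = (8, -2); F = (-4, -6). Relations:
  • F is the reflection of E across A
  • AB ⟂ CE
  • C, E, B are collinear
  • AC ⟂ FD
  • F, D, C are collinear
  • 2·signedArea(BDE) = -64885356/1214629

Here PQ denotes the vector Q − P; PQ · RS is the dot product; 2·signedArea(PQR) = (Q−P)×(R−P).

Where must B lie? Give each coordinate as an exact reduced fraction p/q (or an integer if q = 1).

B = (2463668/1214629, -2330528/1214629)

1. B_x = 2463668/1214629  [C, E, B are collinear ∩ AB ⟂ CE]
2. B_y = -2330528/1214629  [C, E, B are collinear ∩ AB ⟂ CE]
   → B = (2463668/1214629, -2330528/1214629)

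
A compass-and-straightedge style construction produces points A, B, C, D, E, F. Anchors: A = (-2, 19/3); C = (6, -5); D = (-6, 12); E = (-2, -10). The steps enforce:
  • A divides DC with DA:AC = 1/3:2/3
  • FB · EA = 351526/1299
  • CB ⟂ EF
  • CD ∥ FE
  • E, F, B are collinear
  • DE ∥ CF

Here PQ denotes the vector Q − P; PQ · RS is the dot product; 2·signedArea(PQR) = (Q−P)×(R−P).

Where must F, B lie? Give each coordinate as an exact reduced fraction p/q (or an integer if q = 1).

B = (-734/433, -4517/433)
F = (10, -27)

1. F_x = 10  [CD ∥ FE ∩ DE ∥ CF]
2. F_y = -27  [CD ∥ FE ∩ DE ∥ CF]
   → F = (10, -27)
3. B_x = -734/433  [E, F, B are collinear ∩ CB ⟂ EF]
4. B_y = -4517/433  [E, F, B are collinear ∩ CB ⟂ EF]
   → B = (-734/433, -4517/433)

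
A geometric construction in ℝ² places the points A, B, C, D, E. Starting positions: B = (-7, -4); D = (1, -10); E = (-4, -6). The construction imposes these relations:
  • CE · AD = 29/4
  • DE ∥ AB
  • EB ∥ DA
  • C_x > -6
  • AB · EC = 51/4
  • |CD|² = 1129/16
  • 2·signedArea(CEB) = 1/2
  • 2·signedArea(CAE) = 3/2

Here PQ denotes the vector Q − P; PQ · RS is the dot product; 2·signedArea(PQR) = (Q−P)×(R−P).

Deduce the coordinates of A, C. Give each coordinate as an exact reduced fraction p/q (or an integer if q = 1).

A = (-2, -8)
C = (-23/4, -5)

1. A_x = -2  [DE ∥ AB ∩ EB ∥ DA]
2. A_y = -8  [DE ∥ AB ∩ EB ∥ DA]
   → A = (-2, -8)
3. C_x = -23/4  [CE · AD = 29/4 ∩ 2·signedArea(CEB) = 1/2]
4. C_y = -5  [CE · AD = 29/4 ∩ 2·signedArea(CEB) = 1/2]
   → C = (-23/4, -5)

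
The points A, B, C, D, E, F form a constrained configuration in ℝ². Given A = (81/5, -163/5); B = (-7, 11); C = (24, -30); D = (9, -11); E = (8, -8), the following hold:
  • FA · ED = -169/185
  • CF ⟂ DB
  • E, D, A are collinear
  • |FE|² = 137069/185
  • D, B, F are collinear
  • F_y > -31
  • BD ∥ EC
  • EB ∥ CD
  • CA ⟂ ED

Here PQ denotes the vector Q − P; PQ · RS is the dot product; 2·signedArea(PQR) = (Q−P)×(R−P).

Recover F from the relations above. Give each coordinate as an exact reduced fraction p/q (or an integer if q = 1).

1. F_x = 4297/185  [D, B, F are collinear ∩ CF ⟂ DB]
2. F_y = -5654/185  [D, B, F are collinear ∩ CF ⟂ DB]
   → F = (4297/185, -5654/185)

F = (4297/185, -5654/185)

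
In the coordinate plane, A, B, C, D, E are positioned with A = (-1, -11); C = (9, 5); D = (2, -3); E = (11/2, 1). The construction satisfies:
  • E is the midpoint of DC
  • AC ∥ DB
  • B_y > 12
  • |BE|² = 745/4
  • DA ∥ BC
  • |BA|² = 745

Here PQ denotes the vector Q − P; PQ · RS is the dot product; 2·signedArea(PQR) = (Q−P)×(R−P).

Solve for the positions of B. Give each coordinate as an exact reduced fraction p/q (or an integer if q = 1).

1. B_x = 12  [DA ∥ BC ∩ AC ∥ DB]
2. B_y = 13  [DA ∥ BC ∩ AC ∥ DB]
   → B = (12, 13)

B = (12, 13)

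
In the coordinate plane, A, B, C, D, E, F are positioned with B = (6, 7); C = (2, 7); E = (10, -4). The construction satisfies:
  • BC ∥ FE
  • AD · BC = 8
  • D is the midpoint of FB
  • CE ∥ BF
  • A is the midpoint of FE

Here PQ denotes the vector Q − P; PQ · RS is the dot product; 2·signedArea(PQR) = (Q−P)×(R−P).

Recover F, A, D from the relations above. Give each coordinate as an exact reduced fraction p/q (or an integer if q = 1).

A = (12, -4)
D = (10, 3/2)
F = (14, -4)

1. F_x = 14  [BC ∥ FE ∩ CE ∥ BF]
2. F_y = -4  [BC ∥ FE ∩ CE ∥ BF]
   → F = (14, -4)
3. A_x = 12  [A is the midpoint of FE]
4. A_y = -4  [A is the midpoint of FE]
   → A = (12, -4)
5. D_x = 10  [D is the midpoint of FB]
6. D_y = 3/2  [D is the midpoint of FB]
   → D = (10, 3/2)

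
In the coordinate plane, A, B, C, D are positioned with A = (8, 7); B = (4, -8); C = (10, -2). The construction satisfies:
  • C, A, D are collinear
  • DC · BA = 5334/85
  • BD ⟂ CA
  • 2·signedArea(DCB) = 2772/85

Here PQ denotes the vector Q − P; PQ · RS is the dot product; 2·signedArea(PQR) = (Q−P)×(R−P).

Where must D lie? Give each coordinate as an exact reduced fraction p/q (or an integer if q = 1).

D = (934/85, -548/85)

1. D_x = 934/85  [C, A, D are collinear ∩ BD ⟂ CA]
2. D_y = -548/85  [C, A, D are collinear ∩ BD ⟂ CA]
   → D = (934/85, -548/85)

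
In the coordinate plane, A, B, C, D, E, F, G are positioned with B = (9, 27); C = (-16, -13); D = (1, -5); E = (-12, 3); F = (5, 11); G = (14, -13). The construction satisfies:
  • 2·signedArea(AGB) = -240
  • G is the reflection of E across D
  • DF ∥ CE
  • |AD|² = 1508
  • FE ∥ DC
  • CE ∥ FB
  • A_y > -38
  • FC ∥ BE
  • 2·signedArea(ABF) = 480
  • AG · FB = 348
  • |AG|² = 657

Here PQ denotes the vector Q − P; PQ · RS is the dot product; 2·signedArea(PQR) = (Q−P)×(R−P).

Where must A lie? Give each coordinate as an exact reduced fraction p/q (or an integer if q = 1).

A = (23, -37)

1. A_x = 23  [2·signedArea(AGB) = -240 ∩ AG · FB = 348]
2. A_y = -37  [2·signedArea(AGB) = -240 ∩ AG · FB = 348]
   → A = (23, -37)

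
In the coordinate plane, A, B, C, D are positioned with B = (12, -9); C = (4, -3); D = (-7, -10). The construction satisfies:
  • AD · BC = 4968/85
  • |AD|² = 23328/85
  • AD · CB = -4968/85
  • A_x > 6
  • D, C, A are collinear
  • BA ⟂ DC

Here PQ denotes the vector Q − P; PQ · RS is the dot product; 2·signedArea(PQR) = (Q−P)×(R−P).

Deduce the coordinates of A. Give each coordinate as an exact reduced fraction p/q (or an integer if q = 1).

A = (593/85, -94/85)

1. A_x = 593/85  [D, C, A are collinear ∩ BA ⟂ DC]
2. A_y = -94/85  [D, C, A are collinear ∩ BA ⟂ DC]
   → A = (593/85, -94/85)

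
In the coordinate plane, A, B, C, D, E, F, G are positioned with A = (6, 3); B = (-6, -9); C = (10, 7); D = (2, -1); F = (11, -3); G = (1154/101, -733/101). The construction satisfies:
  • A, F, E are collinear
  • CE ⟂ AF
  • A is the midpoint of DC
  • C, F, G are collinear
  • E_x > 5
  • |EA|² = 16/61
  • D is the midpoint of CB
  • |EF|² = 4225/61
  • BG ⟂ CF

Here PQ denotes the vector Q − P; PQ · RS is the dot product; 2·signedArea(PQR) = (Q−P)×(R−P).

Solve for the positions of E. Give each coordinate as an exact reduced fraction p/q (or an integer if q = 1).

E = (346/61, 207/61)

1. E_x = 346/61  [A, F, E are collinear ∩ CE ⟂ AF]
2. E_y = 207/61  [A, F, E are collinear ∩ CE ⟂ AF]
   → E = (346/61, 207/61)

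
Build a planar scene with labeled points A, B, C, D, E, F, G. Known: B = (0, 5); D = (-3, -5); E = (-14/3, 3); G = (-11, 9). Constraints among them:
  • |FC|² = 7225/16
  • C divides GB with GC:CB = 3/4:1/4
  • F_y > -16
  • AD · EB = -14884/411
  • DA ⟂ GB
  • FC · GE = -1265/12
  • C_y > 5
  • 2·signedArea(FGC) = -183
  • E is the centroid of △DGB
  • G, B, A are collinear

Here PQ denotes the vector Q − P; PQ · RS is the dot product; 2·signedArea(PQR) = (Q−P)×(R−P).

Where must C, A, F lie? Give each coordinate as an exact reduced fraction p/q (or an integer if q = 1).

1. C_x = -11/4  [C divides GB with GC:CB = 3/4:1/4]
2. C_y = 6  [C divides GB with GC:CB = 3/4:1/4]
   → C = (-11/4, 6)
3. A_x = 77/137  [G, B, A are collinear ∩ DA ⟂ GB]
4. A_y = 657/137  [G, B, A are collinear ∩ DA ⟂ GB]
   → A = (77/137, 657/137)
5. F_x = -6  [2·signedArea(FGC) = -183 ∩ FC · GE = -1265/12]
6. F_y = -15  [2·signedArea(FGC) = -183 ∩ FC · GE = -1265/12]
   → F = (-6, -15)

A = (77/137, 657/137)
C = (-11/4, 6)
F = (-6, -15)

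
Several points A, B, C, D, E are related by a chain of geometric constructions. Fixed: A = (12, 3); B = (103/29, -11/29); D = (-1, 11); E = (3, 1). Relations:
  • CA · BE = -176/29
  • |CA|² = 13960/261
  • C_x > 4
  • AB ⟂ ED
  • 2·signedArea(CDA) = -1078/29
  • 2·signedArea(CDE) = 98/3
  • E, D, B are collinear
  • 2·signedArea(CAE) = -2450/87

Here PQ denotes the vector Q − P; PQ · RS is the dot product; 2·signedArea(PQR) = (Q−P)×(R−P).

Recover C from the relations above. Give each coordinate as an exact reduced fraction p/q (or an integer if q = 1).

C = (422/87, 395/87)

1. C_x = 422/87  [2·signedArea(CAE) = -2450/87 ∩ 2·signedArea(CDE) = 98/3]
2. C_y = 395/87  [2·signedArea(CAE) = -2450/87 ∩ 2·signedArea(CDE) = 98/3]
   → C = (422/87, 395/87)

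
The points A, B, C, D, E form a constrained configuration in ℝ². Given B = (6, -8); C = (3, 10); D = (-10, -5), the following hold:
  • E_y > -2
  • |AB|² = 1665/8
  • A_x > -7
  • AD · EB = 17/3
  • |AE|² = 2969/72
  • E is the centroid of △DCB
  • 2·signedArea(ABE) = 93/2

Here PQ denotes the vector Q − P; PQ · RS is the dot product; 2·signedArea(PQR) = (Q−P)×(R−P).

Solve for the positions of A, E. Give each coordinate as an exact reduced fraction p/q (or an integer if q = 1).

1. E_x = -1/3  [E is the centroid of △DCB]
2. E_y = -1  [E is the centroid of △DCB]
   → E = (-1/3, -1)
3. A_x = -27/4  [2·signedArea(ABE) = 93/2 ∩ AD · EB = 17/3]
4. A_y = -5/4  [2·signedArea(ABE) = 93/2 ∩ AD · EB = 17/3]
   → A = (-27/4, -5/4)

A = (-27/4, -5/4)
E = (-1/3, -1)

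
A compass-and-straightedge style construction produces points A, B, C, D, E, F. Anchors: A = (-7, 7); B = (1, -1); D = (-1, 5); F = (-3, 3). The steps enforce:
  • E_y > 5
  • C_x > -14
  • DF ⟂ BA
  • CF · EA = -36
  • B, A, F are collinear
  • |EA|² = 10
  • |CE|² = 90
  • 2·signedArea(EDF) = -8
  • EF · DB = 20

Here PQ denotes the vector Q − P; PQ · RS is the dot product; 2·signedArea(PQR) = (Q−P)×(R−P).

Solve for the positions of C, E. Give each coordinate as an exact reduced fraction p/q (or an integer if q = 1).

C = (-13, 9)
E = (-4, 6)

1. E_x = -4  [2·signedArea(EDF) = -8 ∩ EF · DB = 20]
2. E_y = 6  [2·signedArea(EDF) = -8 ∩ EF · DB = 20]
   → E = (-4, 6)
3. C_x = -13  [line 3·x + -1·y + 48 = 0 ∩ |CE|² = 90]
4. C_y = 9  [line 3·x + -1·y + 48 = 0 ∩ |CE|² = 90]
   → C = (-13, 9)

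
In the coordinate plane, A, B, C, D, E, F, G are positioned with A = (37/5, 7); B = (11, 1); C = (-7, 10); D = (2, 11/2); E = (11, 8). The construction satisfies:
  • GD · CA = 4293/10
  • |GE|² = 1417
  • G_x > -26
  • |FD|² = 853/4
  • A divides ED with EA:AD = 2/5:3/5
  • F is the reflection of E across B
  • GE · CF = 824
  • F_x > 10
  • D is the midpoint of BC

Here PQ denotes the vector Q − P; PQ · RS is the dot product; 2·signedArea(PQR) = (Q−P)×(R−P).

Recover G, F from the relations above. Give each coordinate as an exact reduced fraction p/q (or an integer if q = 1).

1. G_x = -25  [line -72/5·x + 3·y + -417 = 0 ∩ |GE|² = 1417]
2. G_y = 19  [line -72/5·x + 3·y + -417 = 0 ∩ |GE|² = 1417]
   → G = (-25, 19)
3. F_x = 11  [GE · CF = 824 ∩ F is the reflection of E across B]
4. F_y = -6  [GE · CF = 824 ∩ F is the reflection of E across B]
   → F = (11, -6)

F = (11, -6)
G = (-25, 19)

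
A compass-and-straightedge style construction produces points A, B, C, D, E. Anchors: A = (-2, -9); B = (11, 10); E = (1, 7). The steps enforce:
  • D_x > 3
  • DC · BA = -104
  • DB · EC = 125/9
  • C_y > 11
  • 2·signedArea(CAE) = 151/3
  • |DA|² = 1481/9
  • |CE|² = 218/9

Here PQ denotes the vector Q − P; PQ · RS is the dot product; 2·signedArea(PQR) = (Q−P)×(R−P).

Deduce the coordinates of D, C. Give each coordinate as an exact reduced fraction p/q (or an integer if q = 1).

C = (-4/3, 34/3)
D = (10/3, 8/3)

1. C_x = -4/3  [line -16·x + 3·y + -166/3 = 0 ∩ |CE|² = 218/9]
2. C_y = 34/3  [line -16·x + 3·y + -166/3 = 0 ∩ |CE|² = 218/9]
   → C = (-4/3, 34/3)
3. D_x = 10/3  [DC · BA = -104 ∩ DB · EC = 125/9]
4. D_y = 8/3  [DC · BA = -104 ∩ DB · EC = 125/9]
   → D = (10/3, 8/3)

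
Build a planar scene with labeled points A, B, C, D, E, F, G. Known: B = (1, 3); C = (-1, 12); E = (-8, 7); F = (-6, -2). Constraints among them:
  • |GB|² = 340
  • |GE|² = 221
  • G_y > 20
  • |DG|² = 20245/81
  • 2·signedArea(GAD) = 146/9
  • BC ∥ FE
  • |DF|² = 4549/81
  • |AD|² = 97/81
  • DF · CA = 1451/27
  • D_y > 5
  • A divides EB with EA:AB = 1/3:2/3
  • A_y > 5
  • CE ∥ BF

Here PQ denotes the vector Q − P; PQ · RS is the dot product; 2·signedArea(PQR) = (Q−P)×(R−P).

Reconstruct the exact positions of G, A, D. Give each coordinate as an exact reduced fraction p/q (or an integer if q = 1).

1. A_x = -5  [A divides EB with EA:AB = 1/3:2/3]
2. A_y = 17/3  [A divides EB with EA:AB = 1/3:2/3]
   → A = (-5, 17/3)
3. D_x = -4  [line 4·x + 19/3·y + -461/27 = 0 ∩ |DF|² = 4549/81]
4. D_y = 47/9  [line 4·x + 19/3·y + -461/27 = 0 ∩ |DF|² = 4549/81]
   → D = (-4, 47/9)
5. G_x = -3  [line 4/9·x + 1·y + -59/3 = 0 ∩ |GB|² = 340]
6. G_y = 21  [line 4/9·x + 1·y + -59/3 = 0 ∩ |GB|² = 340]
   → G = (-3, 21)

A = (-5, 17/3)
D = (-4, 47/9)
G = (-3, 21)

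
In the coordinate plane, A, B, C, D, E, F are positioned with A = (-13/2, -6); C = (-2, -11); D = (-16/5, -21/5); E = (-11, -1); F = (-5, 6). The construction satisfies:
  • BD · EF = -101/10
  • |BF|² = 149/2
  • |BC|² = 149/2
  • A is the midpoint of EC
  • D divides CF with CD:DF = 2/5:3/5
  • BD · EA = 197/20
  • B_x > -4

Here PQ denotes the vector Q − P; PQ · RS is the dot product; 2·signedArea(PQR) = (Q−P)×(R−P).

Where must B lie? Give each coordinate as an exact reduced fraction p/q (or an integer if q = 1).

1. B_x = -7/2  [BD · EF = -101/10 ∩ BD · EA = 197/20]
2. B_y = -5/2  [BD · EF = -101/10 ∩ BD · EA = 197/20]
   → B = (-7/2, -5/2)

B = (-7/2, -5/2)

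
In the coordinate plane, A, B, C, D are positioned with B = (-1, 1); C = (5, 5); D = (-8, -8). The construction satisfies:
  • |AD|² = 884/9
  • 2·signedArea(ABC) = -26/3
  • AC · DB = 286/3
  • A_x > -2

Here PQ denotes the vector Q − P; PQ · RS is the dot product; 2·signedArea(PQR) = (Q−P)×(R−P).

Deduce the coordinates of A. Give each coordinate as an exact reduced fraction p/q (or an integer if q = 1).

1. A_x = -4/3  [AC · DB = 286/3 ∩ 2·signedArea(ABC) = -26/3]
2. A_y = -2/3  [AC · DB = 286/3 ∩ 2·signedArea(ABC) = -26/3]
   → A = (-4/3, -2/3)

A = (-4/3, -2/3)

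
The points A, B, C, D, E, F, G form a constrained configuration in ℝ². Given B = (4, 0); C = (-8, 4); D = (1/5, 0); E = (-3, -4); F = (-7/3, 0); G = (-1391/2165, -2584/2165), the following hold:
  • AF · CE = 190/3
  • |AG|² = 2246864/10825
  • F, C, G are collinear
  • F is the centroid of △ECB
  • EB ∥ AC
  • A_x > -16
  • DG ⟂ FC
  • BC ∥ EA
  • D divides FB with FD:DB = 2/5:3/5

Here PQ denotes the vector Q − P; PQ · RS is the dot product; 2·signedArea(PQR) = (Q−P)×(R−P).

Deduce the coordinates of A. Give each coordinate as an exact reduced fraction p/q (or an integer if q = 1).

A = (-15, 0)

1. A_x = -15  [EB ∥ AC ∩ BC ∥ EA]
2. A_y = 0  [EB ∥ AC ∩ BC ∥ EA]
   → A = (-15, 0)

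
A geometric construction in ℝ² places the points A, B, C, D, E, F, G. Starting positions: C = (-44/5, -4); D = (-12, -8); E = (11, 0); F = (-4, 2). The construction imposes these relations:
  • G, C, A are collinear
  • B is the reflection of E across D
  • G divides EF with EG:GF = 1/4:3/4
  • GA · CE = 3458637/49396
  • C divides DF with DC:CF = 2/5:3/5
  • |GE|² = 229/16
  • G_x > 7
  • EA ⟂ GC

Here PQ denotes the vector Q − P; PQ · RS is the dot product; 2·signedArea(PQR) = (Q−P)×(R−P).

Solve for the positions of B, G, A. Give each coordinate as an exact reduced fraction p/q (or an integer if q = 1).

1. B_x = -35  [B is the reflection of E across D]
2. B_y = -16  [B is the reflection of E across D]
   → B = (-35, -16)
3. G_x = 29/4  [G divides EF with EG:GF = 1/4:3/4]
4. G_y = 1/2  [G divides EF with EG:GF = 1/4:3/4]
   → G = (29/4, 1/2)
5. A_x = 130859/12349  [G, C, A are collinear ∩ EA ⟂ GC]
6. A_y = 17762/12349  [G, C, A are collinear ∩ EA ⟂ GC]
   → A = (130859/12349, 17762/12349)

A = (130859/12349, 17762/12349)
B = (-35, -16)
G = (29/4, 1/2)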